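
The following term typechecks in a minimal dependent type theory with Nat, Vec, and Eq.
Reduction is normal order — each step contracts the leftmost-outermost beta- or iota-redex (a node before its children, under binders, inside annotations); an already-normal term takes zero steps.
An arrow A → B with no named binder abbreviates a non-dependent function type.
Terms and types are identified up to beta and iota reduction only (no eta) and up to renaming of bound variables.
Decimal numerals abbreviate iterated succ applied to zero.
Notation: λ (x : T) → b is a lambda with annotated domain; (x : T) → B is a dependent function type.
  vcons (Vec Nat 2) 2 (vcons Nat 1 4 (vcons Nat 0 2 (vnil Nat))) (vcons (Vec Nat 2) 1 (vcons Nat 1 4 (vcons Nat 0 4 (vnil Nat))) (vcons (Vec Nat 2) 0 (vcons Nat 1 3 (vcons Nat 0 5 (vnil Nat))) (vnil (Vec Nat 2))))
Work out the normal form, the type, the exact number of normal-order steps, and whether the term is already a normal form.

normal form:
  vcons (Vec Nat 2) 2 (vcons Nat 1 4 (vcons Nat 0 2 (vnil Nat))) (vcons (Vec Nat 2) 1 (vcons Nat 1 4 (vcons Nat 0 4 (vnil Nat))) (vcons (Vec Nat 2) 0 (vcons Nat 1 3 (vcons Nat 0 5 (vnil Nat))) (vnil (Vec Nat 2))))
the term's type:
  Vec (Vec Nat 2) 3
normal-order step count: 0
started in normal form: yes


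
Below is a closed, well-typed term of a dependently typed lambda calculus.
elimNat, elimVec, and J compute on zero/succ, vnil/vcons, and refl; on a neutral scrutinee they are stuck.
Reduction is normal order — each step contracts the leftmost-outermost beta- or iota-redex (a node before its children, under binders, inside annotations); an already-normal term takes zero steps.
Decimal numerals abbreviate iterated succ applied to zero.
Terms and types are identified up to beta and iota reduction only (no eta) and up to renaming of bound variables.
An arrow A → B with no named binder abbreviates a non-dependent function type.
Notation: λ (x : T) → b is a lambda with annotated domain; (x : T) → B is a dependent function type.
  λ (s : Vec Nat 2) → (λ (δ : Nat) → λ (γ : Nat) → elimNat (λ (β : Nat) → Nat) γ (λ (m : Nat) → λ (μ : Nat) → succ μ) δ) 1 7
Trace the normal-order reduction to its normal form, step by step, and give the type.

normal-order reduction:
  λ (s : Vec Nat 2) → (λ (δ : Nat) → λ (γ : Nat) → elimNat (λ (β : Nat) → Nat) γ (λ (m : Nat) → λ (μ : Nat) → succ μ) δ) 1 7
  ~> λ (s : Vec Nat 2) → (λ (δ : Nat) → elimNat (λ (γ : Nat) → Nat) δ (λ (β : Nat) → λ (m : Nat) → succ m) 1) 7
  ~> λ (s : Vec Nat 2) → elimNat (λ (δ : Nat) → Nat) 7 (λ (γ : Nat) → λ (β : Nat) → succ β) 1
  ~> λ (s : Vec Nat 2) → (λ (δ : Nat) → λ (γ : Nat) → succ γ) 0 (elimNat (λ (β : Nat) → Nat) 7 (λ (m : Nat) → λ (μ : Nat) → succ μ) 0)
  ~> λ (s : Vec Nat 2) → (λ (δ : Nat) → succ δ) (elimNat (λ (γ : Nat) → Nat) 7 (λ (β : Nat) → λ (m : Nat) → succ m) 0)
  ~> λ (s : Vec Nat 2) → succ (elimNat (λ (δ : Nat) → Nat) 7 (λ (γ : Nat) → λ (β : Nat) → succ β) 0)
  ~> λ (s : Vec Nat 2) → 8
inferred type:
  Vec Nat 2 → Nat


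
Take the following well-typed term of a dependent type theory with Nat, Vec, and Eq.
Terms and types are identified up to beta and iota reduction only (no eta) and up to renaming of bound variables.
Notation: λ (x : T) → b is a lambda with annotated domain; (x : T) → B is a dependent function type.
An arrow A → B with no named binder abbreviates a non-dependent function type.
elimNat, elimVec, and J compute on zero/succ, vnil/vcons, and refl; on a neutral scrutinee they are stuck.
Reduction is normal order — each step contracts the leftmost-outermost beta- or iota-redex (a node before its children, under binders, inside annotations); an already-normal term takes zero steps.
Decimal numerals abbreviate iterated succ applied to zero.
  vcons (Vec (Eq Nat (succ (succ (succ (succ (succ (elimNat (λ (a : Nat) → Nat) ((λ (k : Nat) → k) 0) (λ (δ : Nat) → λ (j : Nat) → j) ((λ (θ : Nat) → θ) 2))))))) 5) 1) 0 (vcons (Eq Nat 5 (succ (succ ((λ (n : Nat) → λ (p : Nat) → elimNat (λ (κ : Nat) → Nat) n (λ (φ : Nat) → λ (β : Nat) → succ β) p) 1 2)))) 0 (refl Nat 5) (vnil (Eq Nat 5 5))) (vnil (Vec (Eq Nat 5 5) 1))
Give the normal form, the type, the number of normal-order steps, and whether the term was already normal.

normal form:
  vcons (Vec (Eq Nat 5 5) 1) 0 (vcons (Eq Nat 5 5) 0 (refl Nat 5) (vnil (Eq Nat 5 5))) (vnil (Vec (Eq Nat 5 5) 1))
inferred type:
  Vec (Vec (Eq Nat 5 5) 1) 1
reduction steps (normal order): 18
started in normal form: no
first redex: a beta-redex


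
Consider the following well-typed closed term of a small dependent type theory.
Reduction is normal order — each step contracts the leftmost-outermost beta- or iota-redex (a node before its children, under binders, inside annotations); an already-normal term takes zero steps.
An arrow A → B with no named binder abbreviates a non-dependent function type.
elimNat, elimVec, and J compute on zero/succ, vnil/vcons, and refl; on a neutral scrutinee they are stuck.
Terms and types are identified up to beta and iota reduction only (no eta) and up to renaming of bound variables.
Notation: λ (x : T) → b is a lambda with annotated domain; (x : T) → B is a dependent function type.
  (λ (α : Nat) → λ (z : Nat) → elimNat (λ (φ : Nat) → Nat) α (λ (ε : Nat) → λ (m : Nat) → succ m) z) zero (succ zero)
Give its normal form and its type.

reduced normal form:
  succ zero
the term's type:
  Nat


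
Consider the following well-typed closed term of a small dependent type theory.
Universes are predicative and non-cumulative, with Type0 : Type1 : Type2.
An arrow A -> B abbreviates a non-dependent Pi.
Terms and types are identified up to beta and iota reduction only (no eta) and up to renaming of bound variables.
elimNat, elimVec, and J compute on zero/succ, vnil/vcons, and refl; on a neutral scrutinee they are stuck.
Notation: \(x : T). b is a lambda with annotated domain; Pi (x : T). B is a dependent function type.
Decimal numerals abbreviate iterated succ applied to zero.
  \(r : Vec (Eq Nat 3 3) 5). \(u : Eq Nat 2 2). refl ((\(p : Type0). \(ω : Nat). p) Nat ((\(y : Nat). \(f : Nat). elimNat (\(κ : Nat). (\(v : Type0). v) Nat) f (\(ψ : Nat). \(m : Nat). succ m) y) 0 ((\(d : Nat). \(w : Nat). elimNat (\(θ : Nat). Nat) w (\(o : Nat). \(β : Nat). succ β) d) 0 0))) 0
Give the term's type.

the term's type:
  Vec (Eq Nat 3 3) 5 -> Eq Nat 2 2 -> Eq Nat 0 0


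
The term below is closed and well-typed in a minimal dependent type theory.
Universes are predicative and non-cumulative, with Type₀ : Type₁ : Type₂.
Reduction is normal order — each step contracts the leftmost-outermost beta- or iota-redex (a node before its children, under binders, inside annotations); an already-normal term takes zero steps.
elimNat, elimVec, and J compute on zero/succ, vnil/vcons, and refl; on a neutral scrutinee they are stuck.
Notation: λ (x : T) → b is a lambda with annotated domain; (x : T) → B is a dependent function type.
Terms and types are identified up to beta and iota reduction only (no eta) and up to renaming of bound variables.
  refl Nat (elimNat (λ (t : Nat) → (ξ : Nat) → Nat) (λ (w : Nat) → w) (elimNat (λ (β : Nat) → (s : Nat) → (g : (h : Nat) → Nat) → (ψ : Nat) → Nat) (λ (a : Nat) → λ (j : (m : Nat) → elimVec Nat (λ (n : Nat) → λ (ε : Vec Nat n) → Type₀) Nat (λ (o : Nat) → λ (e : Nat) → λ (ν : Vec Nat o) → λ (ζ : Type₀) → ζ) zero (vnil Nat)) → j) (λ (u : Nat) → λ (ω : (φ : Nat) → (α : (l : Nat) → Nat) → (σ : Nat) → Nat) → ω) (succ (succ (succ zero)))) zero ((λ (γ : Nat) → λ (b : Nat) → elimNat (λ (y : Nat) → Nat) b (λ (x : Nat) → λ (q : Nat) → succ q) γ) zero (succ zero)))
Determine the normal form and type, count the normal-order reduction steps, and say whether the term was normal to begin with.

normal form:
  refl Nat (succ zero)
type:
  Eq Nat (succ zero) (succ zero)
reduction steps (normal order): 5
term was already normal: no
first contracted redex: an elimNat iota-redex


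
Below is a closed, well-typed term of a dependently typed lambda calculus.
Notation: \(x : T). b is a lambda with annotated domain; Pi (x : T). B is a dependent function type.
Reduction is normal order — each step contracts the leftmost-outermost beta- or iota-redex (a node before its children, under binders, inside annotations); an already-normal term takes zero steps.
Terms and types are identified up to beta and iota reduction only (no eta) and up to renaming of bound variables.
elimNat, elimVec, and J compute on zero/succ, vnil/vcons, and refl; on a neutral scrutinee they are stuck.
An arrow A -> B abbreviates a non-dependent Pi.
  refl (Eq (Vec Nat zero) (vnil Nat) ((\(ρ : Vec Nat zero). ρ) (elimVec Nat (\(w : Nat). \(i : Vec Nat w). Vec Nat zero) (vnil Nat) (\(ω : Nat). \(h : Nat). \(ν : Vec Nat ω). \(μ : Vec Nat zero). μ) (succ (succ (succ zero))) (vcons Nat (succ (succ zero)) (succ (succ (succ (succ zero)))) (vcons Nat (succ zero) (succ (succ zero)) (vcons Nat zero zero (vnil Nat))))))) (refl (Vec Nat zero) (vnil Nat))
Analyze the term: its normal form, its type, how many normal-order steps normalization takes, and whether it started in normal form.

reduced normal form:
  refl (Eq (Vec Nat zero) (vnil Nat) (vnil Nat)) (refl (Vec Nat zero) (vnil Nat))
the term's type:
  Eq (Eq (Vec Nat zero) (vnil Nat) (vnil Nat)) (refl (Vec Nat zero) (vnil Nat)) (refl (Vec Nat zero) (vnil Nat))
steps to reach normal form (normal order): 17
term was already normal: no
first redex: a beta-redex


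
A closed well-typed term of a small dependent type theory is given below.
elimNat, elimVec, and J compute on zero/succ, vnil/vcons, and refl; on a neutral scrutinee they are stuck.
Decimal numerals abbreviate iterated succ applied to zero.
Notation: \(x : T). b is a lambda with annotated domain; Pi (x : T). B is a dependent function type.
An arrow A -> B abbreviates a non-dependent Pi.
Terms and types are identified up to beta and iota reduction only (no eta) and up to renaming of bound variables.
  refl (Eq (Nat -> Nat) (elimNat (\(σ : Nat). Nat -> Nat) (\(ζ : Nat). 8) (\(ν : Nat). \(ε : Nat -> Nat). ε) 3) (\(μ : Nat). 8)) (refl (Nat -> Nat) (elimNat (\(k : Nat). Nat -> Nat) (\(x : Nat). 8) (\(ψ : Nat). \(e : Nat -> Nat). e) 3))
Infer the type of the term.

inferred type:
  Eq (Eq (Nat -> Nat) (\(σ : Nat). 8) (\(ζ : Nat). 8)) (refl (Nat -> Nat) (\(ν : Nat). 8)) (refl (Nat -> Nat) (\(ε : Nat). 8))


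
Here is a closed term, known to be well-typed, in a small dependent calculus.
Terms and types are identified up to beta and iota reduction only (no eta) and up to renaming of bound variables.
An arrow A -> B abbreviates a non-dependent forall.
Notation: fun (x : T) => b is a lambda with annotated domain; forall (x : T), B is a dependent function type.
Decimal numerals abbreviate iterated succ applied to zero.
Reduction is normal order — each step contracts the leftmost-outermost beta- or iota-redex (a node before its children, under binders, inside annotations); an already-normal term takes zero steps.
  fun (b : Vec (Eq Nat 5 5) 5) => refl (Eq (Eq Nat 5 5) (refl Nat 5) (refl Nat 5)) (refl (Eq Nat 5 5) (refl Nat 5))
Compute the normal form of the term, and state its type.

reduced normal form:
  fun (b : Vec (Eq Nat 5 5) 5) => refl (Eq (Eq Nat 5 5) (refl Nat 5) (refl Nat 5)) (refl (Eq Nat 5 5) (refl Nat 5))
type:
  Vec (Eq Nat 5 5) 5 -> Eq (Eq (Eq Nat 5 5) (refl Nat 5) (refl Nat 5)) (refl (Eq Nat 5 5) (refl Nat 5)) (refl (Eq Nat 5 5) (refl Nat 5))


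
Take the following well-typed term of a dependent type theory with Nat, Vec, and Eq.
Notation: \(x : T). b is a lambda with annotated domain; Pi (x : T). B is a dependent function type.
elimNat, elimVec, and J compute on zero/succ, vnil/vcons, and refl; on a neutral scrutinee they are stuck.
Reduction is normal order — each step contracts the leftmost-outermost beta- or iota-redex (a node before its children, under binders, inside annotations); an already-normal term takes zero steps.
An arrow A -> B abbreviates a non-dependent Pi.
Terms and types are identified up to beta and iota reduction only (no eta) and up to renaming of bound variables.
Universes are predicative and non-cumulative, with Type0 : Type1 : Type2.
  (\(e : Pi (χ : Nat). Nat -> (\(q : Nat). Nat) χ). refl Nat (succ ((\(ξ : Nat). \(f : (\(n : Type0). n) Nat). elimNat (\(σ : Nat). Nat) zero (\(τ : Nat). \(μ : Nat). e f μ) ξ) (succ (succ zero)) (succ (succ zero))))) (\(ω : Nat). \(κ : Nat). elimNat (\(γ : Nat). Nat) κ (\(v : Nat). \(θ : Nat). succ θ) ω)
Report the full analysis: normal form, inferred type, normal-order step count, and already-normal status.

resulting normal form:
  refl Nat (succ (succ (succ (succ (succ zero)))))
inferred type:
  Eq Nat (succ (succ (succ (succ (succ zero))))) (succ (succ (succ (succ (succ zero)))))
reduction steps (normal order): 28
started in normal form: no
first contracted redex: a beta-redex


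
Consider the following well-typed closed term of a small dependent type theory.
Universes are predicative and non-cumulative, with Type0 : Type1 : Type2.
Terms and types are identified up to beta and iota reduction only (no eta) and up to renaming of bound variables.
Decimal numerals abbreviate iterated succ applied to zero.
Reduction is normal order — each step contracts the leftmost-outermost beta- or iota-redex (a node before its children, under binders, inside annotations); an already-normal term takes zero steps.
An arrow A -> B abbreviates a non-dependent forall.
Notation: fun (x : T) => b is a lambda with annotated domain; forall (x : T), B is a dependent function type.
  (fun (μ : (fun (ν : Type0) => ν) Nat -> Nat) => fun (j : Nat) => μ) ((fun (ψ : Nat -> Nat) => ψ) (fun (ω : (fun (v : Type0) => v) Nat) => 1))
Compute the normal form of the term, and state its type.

resulting normal form:
  fun (μ : Nat) => fun (ν : Nat) => 1
inferred type:
  Nat -> Nat -> Nat
observation: the first redex contracted is a beta-redex; the normal form is reached in 3 normal-order steps.


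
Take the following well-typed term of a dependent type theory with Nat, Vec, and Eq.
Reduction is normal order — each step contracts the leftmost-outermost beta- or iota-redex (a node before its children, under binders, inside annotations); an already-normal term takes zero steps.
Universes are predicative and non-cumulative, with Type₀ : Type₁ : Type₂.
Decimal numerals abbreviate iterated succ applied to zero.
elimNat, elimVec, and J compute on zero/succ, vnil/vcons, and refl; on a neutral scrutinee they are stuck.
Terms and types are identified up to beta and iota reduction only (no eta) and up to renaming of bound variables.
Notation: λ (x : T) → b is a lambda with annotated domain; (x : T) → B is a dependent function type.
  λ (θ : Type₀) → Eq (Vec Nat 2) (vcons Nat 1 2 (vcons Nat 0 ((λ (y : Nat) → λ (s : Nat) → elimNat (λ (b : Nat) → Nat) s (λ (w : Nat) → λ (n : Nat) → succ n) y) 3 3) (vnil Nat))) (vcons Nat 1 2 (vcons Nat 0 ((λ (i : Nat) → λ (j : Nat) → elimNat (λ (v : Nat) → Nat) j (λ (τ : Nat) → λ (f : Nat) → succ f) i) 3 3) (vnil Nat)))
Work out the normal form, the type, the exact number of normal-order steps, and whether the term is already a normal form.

resulting normal form:
  λ (θ : Type₀) → Eq (Vec Nat 2) (vcons Nat 1 2 (vcons Nat 0 6 (vnil Nat))) (vcons Nat 1 2 (vcons Nat 0 6 (vnil Nat)))
type:
  (θ : Type₀) → Type₀
steps to reach normal form (normal order): 24
started in normal form: no
first contracted redex: a beta-redex


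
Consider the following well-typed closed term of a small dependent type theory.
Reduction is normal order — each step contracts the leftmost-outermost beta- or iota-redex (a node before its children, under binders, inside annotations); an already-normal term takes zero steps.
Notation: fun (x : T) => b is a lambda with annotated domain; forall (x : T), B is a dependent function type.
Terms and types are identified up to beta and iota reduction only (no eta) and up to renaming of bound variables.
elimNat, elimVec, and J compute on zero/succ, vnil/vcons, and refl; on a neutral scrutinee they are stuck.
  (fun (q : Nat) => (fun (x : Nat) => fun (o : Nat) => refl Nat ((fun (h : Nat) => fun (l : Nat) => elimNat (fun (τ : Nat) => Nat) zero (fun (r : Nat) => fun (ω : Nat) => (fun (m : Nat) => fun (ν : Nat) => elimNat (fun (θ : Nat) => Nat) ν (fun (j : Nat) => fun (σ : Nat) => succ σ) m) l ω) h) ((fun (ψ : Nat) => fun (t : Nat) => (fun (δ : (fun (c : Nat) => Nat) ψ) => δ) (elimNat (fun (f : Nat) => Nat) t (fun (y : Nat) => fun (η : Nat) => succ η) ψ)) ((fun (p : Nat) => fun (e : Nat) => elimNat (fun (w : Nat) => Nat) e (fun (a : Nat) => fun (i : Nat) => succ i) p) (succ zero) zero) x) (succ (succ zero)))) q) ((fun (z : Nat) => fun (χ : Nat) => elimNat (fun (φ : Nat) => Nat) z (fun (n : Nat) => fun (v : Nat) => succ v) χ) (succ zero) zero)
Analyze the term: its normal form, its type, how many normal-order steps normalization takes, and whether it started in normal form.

resulting normal form:
  fun (q : Nat) => refl Nat (succ (succ (succ (succ zero))))
inferred type:
  forall (q : Nat), Eq Nat (succ (succ (succ (succ zero)))) (succ (succ (succ (succ zero))))
normal-order step count: 36
already normal: no
first redex: a beta-redex


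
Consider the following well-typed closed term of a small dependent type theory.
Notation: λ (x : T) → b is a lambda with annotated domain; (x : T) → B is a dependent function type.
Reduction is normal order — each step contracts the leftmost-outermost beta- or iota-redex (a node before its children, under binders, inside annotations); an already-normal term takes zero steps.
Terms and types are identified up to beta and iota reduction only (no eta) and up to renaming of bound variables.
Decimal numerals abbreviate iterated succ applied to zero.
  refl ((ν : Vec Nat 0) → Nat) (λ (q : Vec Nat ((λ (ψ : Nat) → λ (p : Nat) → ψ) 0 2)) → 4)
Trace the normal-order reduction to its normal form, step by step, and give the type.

normal-order reduction:
  refl ((ν : Vec Nat 0) → Nat) (λ (q : Vec Nat ((λ (ψ : Nat) → λ (p : Nat) → ψ) 0 2)) → 4)
  ~> refl ((ν : Vec Nat 0) → Nat) (λ (q : Vec Nat ((λ (ψ : Nat) → 0) 2)) → 4)
  ~> refl ((ν : Vec Nat 0) → Nat) (λ (q : Vec Nat 0) → 4)
inferred type:
  Eq ((ν : Vec Nat 0) → Nat) (λ (q : Vec Nat 0) → 4) (λ (ψ : Vec Nat 0) → 4)


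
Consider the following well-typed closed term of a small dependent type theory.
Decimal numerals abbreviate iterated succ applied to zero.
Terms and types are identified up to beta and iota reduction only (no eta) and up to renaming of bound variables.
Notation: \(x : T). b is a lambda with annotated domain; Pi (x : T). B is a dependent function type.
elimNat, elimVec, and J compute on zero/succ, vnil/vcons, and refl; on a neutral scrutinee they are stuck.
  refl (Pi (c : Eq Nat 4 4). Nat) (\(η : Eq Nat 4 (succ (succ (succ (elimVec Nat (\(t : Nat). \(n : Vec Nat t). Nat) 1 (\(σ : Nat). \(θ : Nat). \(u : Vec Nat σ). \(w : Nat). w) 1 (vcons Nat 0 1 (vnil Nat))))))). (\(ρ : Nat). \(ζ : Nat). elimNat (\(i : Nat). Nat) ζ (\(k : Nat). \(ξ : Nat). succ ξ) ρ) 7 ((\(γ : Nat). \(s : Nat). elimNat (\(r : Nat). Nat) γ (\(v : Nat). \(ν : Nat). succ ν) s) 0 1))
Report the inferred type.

type:
  Eq (Pi (c : Eq Nat 4 4). Nat) (\(η : Eq Nat 4 4). 8) (\(t : Eq Nat 4 4). 8)


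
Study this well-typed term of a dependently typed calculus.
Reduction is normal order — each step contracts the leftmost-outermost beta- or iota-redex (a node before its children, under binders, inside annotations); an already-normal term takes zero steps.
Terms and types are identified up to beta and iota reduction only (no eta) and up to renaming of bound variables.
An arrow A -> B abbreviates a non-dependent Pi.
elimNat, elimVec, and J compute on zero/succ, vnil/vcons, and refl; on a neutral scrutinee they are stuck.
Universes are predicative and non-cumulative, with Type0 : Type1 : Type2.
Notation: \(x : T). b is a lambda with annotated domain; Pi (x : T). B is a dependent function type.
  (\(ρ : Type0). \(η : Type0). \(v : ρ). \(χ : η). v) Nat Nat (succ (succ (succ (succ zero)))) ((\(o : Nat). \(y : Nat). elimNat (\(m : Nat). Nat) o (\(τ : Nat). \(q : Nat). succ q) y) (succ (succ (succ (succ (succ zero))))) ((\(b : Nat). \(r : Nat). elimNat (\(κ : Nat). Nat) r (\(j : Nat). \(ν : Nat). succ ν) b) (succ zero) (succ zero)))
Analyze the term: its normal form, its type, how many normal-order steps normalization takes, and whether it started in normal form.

normal form:
  succ (succ (succ (succ zero)))
inferred type:
  Nat
steps to reach normal form (normal order): 4
term was already normal: no
first redex: a beta-redex


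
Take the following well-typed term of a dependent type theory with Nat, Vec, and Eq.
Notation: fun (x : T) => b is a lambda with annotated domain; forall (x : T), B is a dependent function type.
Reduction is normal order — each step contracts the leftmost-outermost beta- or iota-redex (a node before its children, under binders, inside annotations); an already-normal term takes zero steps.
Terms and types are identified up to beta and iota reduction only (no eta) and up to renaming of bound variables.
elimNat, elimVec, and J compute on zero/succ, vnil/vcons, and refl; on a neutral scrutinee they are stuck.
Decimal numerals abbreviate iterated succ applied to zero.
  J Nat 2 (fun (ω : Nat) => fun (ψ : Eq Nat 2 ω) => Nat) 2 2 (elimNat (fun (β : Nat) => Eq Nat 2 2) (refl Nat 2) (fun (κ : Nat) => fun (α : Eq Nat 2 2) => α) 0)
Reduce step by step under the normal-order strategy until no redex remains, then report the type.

normal-order reduction sequence:
  J Nat 2 (fun (ω : Nat) => fun (ψ : Eq Nat 2 ω) => Nat) 2 2 (elimNat (fun (β : Nat) => Eq Nat 2 2) (refl Nat 2) (fun (κ : Nat) => fun (α : Eq Nat 2 2) => α) 0)
  ~> J Nat 2 (fun (ω : Nat) => fun (ψ : Eq Nat 2 ω) => Nat) 2 2 (refl Nat 2)
  ~> 2
inferred type:
  Nat


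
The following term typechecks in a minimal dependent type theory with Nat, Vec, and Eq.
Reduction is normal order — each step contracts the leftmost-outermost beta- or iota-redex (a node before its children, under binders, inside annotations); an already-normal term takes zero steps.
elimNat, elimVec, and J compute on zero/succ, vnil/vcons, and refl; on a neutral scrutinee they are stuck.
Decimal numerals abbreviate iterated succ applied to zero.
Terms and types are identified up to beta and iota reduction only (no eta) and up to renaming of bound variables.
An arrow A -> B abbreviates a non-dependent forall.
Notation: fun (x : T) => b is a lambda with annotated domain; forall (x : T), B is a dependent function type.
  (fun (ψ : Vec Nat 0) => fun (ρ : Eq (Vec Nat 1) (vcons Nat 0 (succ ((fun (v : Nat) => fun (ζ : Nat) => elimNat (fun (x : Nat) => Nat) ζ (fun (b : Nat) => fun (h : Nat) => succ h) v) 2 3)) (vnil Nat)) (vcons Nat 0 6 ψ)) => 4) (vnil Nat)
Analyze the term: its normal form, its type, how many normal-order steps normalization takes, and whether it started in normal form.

reduced normal form:
  fun (ψ : Eq (Vec Nat 1) (vcons Nat 0 6 (vnil Nat)) (vcons Nat 0 6 (vnil Nat))) => 4
type:
  Eq (Vec Nat 1) (vcons Nat 0 6 (vnil Nat)) (vcons Nat 0 6 (vnil Nat)) -> Nat
normal-order step count: 10
term was already normal: no
first contracted redex: a beta-redex


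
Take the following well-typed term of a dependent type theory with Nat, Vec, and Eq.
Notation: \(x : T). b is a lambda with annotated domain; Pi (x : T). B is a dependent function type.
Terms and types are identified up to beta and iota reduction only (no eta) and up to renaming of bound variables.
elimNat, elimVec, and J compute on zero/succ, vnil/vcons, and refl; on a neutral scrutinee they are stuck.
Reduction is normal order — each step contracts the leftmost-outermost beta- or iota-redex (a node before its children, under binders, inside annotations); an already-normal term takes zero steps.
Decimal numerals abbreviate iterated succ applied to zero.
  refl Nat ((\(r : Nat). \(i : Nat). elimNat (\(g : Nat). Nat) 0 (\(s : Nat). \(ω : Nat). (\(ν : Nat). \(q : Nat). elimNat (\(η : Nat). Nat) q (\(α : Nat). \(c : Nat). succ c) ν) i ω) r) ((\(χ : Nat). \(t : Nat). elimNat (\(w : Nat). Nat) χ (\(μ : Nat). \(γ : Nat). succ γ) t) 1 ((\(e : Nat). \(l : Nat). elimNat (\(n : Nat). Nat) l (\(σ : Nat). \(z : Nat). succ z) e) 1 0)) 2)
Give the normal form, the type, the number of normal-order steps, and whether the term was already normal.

resulting normal form:
  refl Nat 4
type:
  Eq Nat 4 4
steps to reach normal form (normal order): 30
started in normal form: no
first redex: a beta-redex


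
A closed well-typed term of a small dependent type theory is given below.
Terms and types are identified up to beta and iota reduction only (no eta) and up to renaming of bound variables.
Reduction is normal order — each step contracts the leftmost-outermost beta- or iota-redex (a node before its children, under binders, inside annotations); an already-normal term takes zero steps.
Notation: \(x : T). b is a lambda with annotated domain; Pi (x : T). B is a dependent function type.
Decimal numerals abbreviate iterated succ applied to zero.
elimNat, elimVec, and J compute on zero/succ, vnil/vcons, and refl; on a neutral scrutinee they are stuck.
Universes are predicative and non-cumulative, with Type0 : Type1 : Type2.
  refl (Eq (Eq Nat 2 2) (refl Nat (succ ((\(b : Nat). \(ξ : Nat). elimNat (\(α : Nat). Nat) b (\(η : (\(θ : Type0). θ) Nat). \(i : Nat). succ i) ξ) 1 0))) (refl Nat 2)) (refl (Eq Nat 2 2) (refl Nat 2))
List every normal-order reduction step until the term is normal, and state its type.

reduction (normal order):
  refl (Eq (Eq Nat 2 2) (refl Nat (succ ((\(b : Nat). \(ξ : Nat). elimNat (\(α : Nat). Nat) b (\(η : (\(θ : Type0). θ) Nat). \(i : Nat). succ i) ξ) 1 0))) (refl Nat 2)) (refl (Eq Nat 2 2) (refl Nat 2))
  ~> refl (Eq (Eq Nat 2 2) (refl Nat (succ ((\(b : Nat). elimNat (\(ξ : Nat). Nat) 1 (\(α : (\(η : Type0). η) Nat). \(θ : Nat). succ θ) b) 0))) (refl Nat 2)) (refl (Eq Nat 2 2) (refl Nat 2))
  ~> refl (Eq (Eq Nat 2 2) (refl Nat (succ (elimNat (\(b : Nat). Nat) 1 (\(ξ : (\(α : Type0). α) Nat). \(η : Nat). succ η) 0))) (refl Nat 2)) (refl (Eq Nat 2 2) (refl Nat 2))
  ~> refl (Eq (Eq Nat 2 2) (refl Nat 2) (refl Nat 2)) (refl (Eq Nat 2 2) (refl Nat 2))
inferred type:
  Eq (Eq (Eq Nat 2 2) (refl Nat 2) (refl Nat 2)) (refl (Eq Nat 2 2) (refl Nat 2)) (refl (Eq Nat 2 2) (refl Nat 2))


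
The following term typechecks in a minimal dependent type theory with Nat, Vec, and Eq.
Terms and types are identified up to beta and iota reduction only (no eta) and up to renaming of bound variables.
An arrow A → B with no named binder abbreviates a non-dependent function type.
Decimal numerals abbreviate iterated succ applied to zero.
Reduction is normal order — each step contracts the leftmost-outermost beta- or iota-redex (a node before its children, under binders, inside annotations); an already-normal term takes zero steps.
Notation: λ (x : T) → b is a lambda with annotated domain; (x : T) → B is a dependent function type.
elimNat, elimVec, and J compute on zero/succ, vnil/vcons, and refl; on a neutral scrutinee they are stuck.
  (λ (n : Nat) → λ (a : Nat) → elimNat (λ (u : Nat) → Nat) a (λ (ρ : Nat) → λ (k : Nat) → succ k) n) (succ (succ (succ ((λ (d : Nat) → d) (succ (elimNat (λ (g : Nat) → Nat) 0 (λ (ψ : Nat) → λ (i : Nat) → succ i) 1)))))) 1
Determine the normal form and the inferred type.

resulting normal form:
  6
type:
  Nat
observation: 23 normal-order steps normalize the term, beginning with a beta-redex.


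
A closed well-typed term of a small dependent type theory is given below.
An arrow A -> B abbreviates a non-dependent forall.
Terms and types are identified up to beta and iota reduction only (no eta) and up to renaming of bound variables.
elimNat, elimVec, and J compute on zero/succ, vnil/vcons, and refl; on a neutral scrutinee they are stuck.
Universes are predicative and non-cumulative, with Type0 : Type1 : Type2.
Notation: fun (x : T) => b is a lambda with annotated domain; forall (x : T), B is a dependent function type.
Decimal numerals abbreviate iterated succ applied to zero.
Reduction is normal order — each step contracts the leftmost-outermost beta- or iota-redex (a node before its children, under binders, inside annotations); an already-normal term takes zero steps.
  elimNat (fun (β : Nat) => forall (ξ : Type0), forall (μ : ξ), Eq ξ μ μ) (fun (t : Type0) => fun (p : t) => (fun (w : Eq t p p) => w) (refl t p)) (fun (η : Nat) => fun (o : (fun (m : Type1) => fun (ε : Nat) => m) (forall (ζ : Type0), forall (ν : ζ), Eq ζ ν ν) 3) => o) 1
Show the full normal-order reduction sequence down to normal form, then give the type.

normal-order reduction:
  elimNat (fun (β : Nat) => forall (ξ : Type0), forall (μ : ξ), Eq ξ μ μ) (fun (t : Type0) => fun (p : t) => (fun (w : Eq t p p) => w) (refl t p)) (fun (η : Nat) => fun (o : (fun (m : Type1) => fun (ε : Nat) => m) (forall (ζ : Type0), forall (ν : ζ), Eq ζ ν ν) 3) => o) 1
  ~> (fun (β : Nat) => fun (ξ : (fun (μ : Type1) => fun (t : Nat) => μ) (forall (p : Type0), forall (w : p), Eq p w w) 3) => ξ) 0 (elimNat (fun (η : Nat) => forall (o : Type0), forall (m : o), Eq o m m) (fun (ε : Type0) => fun (ζ : ε) => (fun (ν : Eq ε ζ ζ) => ν) (refl ε ζ)) (fun (α : Nat) => fun (z : (fun (θ : Type1) => fun (u : Nat) => θ) (forall (k : Type0), forall (γ : k), Eq k γ γ) 3) => z) 0)
  ~> (fun (β : (fun (ξ : Type1) => fun (μ : Nat) => ξ) (forall (t : Type0), forall (p : t), Eq t p p) 3) => β) (elimNat (fun (w : Nat) => forall (η : Type0), forall (o : η), Eq η o o) (fun (m : Type0) => fun (ε : m) => (fun (ζ : Eq m ε ε) => ζ) (refl m ε)) (fun (ν : Nat) => fun (α : (fun (z : Type1) => fun (θ : Nat) => z) (forall (u : Type0), forall (k : u), Eq u k k) 3) => α) 0)
  ~> elimNat (fun (β : Nat) => forall (ξ : Type0), forall (μ : ξ), Eq ξ μ μ) (fun (t : Type0) => fun (p : t) => (fun (w : Eq t p p) => w) (refl t p)) (fun (η : Nat) => fun (o : (fun (m : Type1) => fun (ε : Nat) => m) (forall (ζ : Type0), forall (ν : ζ), Eq ζ ν ν) 3) => o) 0
  ~> fun (β : Type0) => fun (ξ : β) => (fun (μ : Eq β ξ ξ) => μ) (refl β ξ)
  ~> fun (β : Type0) => fun (ξ : β) => refl β ξ
the term's type:
  forall (β : Type0), forall (ξ : β), Eq β ξ ξ


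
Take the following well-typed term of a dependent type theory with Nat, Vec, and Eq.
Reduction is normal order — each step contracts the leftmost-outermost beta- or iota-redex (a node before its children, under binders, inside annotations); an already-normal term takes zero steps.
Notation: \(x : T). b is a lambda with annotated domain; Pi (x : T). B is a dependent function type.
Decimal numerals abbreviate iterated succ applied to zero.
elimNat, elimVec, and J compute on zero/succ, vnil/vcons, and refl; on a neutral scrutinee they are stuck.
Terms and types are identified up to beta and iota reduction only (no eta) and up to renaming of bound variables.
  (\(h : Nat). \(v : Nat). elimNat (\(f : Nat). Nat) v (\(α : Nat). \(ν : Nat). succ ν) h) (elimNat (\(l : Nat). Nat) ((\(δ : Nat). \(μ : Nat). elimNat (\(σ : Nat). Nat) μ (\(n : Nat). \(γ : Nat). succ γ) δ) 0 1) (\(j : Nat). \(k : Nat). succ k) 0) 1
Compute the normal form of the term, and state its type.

reduced normal form:
  2
inferred type:
  Nat
observation: normalization takes exactly 10 steps under the normal-order strategy.


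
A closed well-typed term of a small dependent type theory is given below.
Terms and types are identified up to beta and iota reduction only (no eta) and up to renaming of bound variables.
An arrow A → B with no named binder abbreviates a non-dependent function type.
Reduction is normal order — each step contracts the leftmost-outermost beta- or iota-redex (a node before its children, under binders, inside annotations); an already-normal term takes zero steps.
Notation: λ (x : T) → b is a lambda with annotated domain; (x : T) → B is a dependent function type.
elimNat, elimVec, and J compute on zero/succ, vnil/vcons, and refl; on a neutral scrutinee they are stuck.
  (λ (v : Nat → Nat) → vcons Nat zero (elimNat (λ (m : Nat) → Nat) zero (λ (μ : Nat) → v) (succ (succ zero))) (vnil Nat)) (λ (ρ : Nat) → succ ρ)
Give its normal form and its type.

normal form:
  vcons Nat zero (succ (succ zero)) (vnil Nat)
type:
  Vec Nat (succ zero)
observation: contracting a beta-redex first, the term normalizes in 8 steps.


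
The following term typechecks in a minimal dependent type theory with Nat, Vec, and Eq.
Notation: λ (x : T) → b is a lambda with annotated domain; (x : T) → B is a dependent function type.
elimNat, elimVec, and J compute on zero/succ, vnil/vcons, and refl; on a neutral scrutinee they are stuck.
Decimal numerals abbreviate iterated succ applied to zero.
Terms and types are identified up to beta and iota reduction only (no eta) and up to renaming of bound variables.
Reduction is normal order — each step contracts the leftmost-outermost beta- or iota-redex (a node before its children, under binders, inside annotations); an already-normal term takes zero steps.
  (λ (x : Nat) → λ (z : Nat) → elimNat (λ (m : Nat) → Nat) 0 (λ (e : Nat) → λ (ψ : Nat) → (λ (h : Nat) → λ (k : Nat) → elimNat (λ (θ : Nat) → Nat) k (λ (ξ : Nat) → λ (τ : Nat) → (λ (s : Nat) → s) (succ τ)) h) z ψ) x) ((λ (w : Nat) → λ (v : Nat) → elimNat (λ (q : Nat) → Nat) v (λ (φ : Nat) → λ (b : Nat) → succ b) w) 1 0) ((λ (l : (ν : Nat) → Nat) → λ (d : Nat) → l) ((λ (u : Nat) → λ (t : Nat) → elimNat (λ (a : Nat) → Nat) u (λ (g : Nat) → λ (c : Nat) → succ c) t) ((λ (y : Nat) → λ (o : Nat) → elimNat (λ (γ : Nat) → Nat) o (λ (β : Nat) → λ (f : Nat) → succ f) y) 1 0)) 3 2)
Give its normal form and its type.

resulting normal form:
  3
type:
  Nat


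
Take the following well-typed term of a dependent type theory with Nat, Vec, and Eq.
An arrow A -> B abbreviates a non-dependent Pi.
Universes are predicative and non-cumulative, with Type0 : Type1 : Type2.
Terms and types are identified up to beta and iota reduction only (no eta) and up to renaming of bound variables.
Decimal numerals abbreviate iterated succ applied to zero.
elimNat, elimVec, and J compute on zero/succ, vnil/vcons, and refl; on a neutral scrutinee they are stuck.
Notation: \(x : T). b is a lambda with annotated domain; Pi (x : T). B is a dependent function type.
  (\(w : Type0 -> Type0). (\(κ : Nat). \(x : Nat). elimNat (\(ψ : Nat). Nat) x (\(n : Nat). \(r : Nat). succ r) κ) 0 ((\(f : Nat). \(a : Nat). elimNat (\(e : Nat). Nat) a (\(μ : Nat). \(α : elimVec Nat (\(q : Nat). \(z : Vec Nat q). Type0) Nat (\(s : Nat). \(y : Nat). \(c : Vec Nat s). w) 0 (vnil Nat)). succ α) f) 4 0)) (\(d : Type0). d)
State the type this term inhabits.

type:
  Nat


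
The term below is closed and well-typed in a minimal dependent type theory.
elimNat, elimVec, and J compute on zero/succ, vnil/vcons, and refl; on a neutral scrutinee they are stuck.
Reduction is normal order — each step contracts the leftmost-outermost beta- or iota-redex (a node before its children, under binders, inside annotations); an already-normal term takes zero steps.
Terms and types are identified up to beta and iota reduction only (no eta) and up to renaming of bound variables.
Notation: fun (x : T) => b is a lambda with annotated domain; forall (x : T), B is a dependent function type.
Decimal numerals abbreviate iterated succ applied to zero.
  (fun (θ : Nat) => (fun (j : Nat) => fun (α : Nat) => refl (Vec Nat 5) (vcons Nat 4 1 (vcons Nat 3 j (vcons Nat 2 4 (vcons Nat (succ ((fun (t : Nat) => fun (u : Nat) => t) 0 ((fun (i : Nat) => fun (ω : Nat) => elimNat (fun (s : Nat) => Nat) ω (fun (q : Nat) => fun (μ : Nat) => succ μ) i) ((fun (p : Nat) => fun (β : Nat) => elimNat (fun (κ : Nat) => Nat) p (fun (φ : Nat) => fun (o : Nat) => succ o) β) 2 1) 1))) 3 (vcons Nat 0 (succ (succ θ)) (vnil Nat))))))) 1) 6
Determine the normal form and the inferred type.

resulting normal form:
  fun (θ : Nat) => refl (Vec Nat 5) (vcons Nat 4 1 (vcons Nat 3 1 (vcons Nat 2 4 (vcons Nat 1 3 (vcons Nat 0 8 (vnil Nat))))))
the term's type:
  forall (θ : Nat), Eq (Vec Nat 5) (vcons Nat 4 1 (vcons Nat 3 1 (vcons Nat 2 4 (vcons Nat 1 3 (vcons Nat 0 8 (vnil Nat)))))) (vcons Nat 4 1 (vcons Nat 3 1 (vcons Nat 2 4 (vcons Nat 1 3 (vcons Nat 0 8 (vnil Nat))))))
observation: 4 normal-order steps separate the term from its normal form.


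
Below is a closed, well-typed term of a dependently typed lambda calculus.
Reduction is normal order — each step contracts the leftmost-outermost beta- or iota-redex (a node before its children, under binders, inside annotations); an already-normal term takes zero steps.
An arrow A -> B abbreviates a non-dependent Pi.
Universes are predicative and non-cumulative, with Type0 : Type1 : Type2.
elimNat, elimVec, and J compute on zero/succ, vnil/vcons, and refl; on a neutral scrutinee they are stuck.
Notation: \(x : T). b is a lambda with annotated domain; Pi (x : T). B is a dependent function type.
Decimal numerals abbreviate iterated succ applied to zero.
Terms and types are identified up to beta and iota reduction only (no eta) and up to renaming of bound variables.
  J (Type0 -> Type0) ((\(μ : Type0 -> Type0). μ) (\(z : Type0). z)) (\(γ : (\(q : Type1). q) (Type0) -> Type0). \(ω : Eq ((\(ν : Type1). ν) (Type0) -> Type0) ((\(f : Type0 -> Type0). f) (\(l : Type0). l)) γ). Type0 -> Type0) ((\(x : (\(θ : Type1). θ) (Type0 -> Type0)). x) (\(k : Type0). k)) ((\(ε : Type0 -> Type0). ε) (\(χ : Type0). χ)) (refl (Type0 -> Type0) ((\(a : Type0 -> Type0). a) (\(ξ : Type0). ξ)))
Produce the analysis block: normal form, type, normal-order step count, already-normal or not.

normal form:
  \(μ : Type0). μ
the term's type:
  Type0 -> Type0
steps to reach normal form (normal order): 2
term was already normal: no
first contracted redex: a J iota-redex


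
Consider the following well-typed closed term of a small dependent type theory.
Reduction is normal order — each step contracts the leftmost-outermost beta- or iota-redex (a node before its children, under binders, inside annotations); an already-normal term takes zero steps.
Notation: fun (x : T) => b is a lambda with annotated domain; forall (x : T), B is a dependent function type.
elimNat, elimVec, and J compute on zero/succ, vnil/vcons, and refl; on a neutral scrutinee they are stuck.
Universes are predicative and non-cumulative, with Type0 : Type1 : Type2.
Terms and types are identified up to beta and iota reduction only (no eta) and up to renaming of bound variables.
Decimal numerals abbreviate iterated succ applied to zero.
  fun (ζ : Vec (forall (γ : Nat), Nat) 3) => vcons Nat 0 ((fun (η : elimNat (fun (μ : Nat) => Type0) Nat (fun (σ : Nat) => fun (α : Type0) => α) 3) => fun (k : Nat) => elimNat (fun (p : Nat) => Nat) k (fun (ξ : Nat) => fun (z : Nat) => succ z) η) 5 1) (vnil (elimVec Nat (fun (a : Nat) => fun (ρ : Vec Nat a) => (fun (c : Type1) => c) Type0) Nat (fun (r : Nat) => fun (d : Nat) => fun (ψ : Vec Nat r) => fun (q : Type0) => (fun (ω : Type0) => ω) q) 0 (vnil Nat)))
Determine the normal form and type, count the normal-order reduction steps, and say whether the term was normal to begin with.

resulting normal form:
  fun (ζ : Vec (forall (γ : Nat), Nat) 3) => vcons Nat 0 6 (vnil Nat)
inferred type:
  forall (ζ : Vec (forall (γ : Nat), Nat) 3), Vec Nat 1
normal-order step count: 19
started in normal form: no
first redex: a beta-redex


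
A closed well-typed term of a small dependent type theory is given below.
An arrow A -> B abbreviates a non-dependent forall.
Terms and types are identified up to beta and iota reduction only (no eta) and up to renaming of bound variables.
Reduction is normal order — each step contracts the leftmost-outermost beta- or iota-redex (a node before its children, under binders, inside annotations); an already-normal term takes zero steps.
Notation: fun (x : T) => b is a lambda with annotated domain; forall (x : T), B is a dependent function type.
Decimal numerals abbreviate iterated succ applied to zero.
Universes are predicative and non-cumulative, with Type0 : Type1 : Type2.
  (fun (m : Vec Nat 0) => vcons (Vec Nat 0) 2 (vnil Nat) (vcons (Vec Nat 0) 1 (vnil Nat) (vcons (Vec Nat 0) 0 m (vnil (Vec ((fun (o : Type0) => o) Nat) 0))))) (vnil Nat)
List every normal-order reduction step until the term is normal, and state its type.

normal-order reduction:
  (fun (m : Vec Nat 0) => vcons (Vec Nat 0) 2 (vnil Nat) (vcons (Vec Nat 0) 1 (vnil Nat) (vcons (Vec Nat 0) 0 m (vnil (Vec ((fun (o : Type0) => o) Nat) 0))))) (vnil Nat)
  ~> vcons (Vec Nat 0) 2 (vnil Nat) (vcons (Vec Nat 0) 1 (vnil Nat) (vcons (Vec Nat 0) 0 (vnil Nat) (vnil (Vec ((fun (m : Type0) => m) Nat) 0))))
  ~> vcons (Vec Nat 0) 2 (vnil Nat) (vcons (Vec Nat 0) 1 (vnil Nat) (vcons (Vec Nat 0) 0 (vnil Nat) (vnil (Vec Nat 0))))
type:
  Vec (Vec Nat 0) 3
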